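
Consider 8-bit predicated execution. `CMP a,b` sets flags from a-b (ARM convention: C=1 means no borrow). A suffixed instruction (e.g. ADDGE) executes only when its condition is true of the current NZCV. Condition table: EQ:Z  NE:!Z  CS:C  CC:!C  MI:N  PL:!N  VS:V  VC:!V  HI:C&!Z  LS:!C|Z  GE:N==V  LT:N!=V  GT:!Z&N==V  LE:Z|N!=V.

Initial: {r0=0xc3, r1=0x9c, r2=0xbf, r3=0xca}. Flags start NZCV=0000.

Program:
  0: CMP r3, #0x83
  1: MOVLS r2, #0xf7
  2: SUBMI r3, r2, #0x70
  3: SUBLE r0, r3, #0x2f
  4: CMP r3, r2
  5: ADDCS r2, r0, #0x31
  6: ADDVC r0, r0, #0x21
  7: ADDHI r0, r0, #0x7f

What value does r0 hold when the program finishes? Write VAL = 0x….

VAL = 0x63

[0] flags=0010 → (cmp)
[1] flags=0010 LS?F → skip
[2] flags=0010 MI?F → skip
[3] flags=0010 LE?F → skip
[4] flags=0010 → (cmp)
[5] flags=0010 CS?T → r2=0xf4
[6] flags=0010 VC?T → r0=0xe4
[7] flags=0010 HI?T → r0=0x63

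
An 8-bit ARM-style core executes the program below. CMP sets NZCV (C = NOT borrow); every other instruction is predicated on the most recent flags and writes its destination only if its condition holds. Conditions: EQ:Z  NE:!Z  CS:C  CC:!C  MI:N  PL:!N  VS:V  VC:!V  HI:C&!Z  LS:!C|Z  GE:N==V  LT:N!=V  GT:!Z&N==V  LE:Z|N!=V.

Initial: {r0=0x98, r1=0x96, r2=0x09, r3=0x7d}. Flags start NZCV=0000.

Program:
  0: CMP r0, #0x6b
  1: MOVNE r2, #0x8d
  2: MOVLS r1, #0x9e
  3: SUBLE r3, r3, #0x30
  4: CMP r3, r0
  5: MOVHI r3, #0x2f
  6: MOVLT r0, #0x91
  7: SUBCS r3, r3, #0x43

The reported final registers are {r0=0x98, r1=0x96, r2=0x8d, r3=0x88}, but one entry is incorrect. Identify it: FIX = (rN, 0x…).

[0] flags=0011 → (cmp)
[1] flags=0011 NE?T → r2=0x8d
[2] flags=0011 LS?F → skip
[3] flags=0011 LE?T → r3=0x4d
[4] flags=1001 → (cmp)
[5] flags=1001 HI?F → skip
[6] flags=1001 LT?F → skip
[7] flags=1001 CS?F → skip

FIX = (r3, 0x4d)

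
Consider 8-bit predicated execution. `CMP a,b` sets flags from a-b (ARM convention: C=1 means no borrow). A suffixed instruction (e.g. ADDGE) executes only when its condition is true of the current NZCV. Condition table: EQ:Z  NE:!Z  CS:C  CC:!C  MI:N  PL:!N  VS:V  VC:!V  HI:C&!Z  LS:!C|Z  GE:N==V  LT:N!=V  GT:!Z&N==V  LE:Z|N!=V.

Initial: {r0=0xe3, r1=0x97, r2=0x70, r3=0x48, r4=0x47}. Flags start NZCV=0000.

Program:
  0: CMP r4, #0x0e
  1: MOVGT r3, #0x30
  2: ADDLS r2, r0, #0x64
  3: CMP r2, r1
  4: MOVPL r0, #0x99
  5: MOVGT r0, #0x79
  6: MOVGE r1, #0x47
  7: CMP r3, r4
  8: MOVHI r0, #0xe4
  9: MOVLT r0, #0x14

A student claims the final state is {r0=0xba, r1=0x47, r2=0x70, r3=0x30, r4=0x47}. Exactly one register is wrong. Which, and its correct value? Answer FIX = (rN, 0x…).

FIX = (r0, 0x14)

[0] flags=0010 → (cmp)
[1] flags=0010 GT?T → r3=0x30
[2] flags=0010 LS?F → skip
[3] flags=1001 → (cmp)
[4] flags=1001 PL?F → skip
[5] flags=1001 GT?T → r0=0x79
[6] flags=1001 GE?T → r1=0x47
[7] flags=1000 → (cmp)
[8] flags=1000 HI?F → skip
[9] flags=1000 LT?T → r0=0x14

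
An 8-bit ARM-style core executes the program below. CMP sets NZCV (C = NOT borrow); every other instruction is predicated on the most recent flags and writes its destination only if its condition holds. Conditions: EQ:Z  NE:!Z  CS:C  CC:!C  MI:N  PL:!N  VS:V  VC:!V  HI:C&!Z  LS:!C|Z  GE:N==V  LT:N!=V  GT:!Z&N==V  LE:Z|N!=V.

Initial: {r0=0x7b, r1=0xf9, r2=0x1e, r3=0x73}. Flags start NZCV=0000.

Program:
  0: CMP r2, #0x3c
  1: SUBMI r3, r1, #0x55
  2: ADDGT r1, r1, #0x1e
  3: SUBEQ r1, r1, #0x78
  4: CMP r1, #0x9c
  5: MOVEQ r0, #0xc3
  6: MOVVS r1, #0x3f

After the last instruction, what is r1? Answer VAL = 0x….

VAL = 0xf9

[0] flags=1000 → (cmp)
[1] flags=1000 MI?T → r3=0xa4
[2] flags=1000 GT?F → skip
[3] flags=1000 EQ?F → skip
[4] flags=0010 → (cmp)
[5] flags=0010 EQ?F → skip
[6] flags=0010 VS?F → skip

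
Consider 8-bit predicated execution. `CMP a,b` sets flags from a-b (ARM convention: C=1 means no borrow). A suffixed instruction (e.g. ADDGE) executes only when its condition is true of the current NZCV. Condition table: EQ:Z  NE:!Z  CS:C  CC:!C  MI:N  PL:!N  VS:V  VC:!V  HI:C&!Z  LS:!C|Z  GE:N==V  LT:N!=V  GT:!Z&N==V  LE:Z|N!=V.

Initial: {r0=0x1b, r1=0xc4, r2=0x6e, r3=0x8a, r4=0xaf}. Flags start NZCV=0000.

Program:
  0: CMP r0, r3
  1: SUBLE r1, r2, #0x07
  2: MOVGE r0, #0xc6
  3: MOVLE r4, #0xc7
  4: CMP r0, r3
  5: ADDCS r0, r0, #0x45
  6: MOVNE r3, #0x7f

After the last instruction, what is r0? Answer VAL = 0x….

VAL = 0x0b

0: ✓ CMP  NZCV=1001
1: · SUBLE
2: ✓ MOVGE  r0←0xc6
3: · MOVLE
4: ✓ CMP  NZCV=0010
5: ✓ ADDCS  r0←0x0b
6: ✓ MOVNE  r3←0x7f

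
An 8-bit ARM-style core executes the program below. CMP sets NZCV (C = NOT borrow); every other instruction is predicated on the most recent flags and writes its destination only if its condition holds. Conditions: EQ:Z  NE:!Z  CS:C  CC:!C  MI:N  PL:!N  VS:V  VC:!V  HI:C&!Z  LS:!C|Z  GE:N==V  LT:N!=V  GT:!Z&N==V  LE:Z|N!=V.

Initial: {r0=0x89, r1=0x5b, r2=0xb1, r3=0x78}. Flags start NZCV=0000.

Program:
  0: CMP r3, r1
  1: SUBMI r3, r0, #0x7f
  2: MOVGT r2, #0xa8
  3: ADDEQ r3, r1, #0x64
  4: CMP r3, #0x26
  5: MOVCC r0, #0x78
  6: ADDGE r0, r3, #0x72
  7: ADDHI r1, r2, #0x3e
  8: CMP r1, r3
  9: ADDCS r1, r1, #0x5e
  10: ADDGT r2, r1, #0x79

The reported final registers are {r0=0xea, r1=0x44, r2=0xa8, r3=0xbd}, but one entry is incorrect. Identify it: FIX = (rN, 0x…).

[0] flags=0010 → (cmp)
[1] flags=0010 MI?F → skip
[2] flags=0010 GT?T → r2=0xa8
[3] flags=0010 EQ?F → skip
[4] flags=0010 → (cmp)
[5] flags=0010 CC?F → skip
[6] flags=0010 GE?T → r0=0xea
[7] flags=0010 HI?T → r1=0xe6
[8] flags=0011 → (cmp)
[9] flags=0011 CS?T → r1=0x44
[10] flags=0011 GT?F → skip

FIX = (r3, 0x78)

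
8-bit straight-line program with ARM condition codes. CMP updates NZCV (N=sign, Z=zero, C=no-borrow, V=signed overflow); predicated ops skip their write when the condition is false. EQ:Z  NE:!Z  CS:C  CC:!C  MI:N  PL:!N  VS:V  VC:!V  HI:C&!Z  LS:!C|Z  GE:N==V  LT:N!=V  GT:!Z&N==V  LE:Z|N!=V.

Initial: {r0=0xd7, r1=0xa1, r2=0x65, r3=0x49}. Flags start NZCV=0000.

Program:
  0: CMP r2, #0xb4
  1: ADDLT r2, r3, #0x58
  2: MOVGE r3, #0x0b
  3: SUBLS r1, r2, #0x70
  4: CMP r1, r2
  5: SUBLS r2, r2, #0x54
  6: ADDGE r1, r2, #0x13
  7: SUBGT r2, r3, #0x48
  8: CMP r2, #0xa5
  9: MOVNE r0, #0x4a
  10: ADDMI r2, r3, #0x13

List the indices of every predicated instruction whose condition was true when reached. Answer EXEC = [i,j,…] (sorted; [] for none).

[0] flags=1001 → (cmp)
[1] flags=1001 LT?F → skip
[2] flags=1001 GE?T → r3=0x0b
[3] flags=1001 LS?T → r1=0xf5
[4] flags=1010 → (cmp)
[5] flags=1010 LS?F → skip
[6] flags=1010 GE?F → skip
[7] flags=1010 GT?F → skip
[8] flags=1001 → (cmp)
[9] flags=1001 NE?T → r0=0x4a
[10] flags=1001 MI?T → r2=0x1e

EXEC = [2,3,9,10]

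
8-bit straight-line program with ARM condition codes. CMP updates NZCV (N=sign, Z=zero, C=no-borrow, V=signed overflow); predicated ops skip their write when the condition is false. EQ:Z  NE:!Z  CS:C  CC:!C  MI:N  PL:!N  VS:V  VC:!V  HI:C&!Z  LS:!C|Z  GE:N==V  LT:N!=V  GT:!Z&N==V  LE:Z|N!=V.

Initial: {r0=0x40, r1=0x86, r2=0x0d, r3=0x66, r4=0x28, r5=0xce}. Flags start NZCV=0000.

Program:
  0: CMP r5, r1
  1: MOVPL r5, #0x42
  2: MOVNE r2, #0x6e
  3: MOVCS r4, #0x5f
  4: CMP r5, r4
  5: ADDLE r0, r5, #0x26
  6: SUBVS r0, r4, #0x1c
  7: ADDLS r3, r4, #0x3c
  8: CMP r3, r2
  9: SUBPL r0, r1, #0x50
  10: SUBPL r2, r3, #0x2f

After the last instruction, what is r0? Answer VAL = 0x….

VAL = 0x36

0: ✓ CMP  NZCV=0010
1: ✓ MOVPL  r5←0x42
2: ✓ MOVNE  r2←0x6e
3: ✓ MOVCS  r4←0x5f
4: ✓ CMP  NZCV=1000
5: ✓ ADDLE  r0←0x68
6: · SUBVS
7: ✓ ADDLS  r3←0x9b
8: ✓ CMP  NZCV=0011
9: ✓ SUBPL  r0←0x36
10: ✓ SUBPL  r2←0x6c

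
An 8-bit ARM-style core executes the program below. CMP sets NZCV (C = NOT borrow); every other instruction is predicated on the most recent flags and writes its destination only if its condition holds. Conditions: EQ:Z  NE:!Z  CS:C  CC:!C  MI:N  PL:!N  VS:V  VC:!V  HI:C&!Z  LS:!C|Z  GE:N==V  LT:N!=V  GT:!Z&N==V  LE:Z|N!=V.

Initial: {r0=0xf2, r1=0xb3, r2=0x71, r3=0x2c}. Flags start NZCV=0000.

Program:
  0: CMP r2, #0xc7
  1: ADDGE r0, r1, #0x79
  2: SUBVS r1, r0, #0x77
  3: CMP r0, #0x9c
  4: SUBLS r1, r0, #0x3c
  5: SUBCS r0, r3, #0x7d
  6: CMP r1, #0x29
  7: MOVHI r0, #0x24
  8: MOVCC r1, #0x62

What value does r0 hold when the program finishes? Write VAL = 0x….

[0] flags=1001 → (cmp)
[1] flags=1001 GE?T → r0=0x2c
[2] flags=1001 VS?T → r1=0xb5
[3] flags=1001 → (cmp)
[4] flags=1001 LS?T → r1=0xf0
[5] flags=1001 CS?F → skip
[6] flags=1010 → (cmp)
[7] flags=1010 HI?T → r0=0x24
[8] flags=1010 CC?F → skip

VAL = 0x24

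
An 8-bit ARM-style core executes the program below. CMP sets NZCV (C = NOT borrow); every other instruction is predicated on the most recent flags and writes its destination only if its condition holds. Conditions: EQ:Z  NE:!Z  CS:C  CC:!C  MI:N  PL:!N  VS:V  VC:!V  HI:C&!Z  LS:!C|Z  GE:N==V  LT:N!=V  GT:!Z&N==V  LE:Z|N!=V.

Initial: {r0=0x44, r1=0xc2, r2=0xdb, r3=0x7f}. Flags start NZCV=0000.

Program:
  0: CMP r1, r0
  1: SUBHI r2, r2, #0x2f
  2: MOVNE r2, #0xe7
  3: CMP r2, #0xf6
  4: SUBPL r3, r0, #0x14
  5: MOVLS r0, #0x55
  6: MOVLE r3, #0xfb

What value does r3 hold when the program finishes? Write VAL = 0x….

0: ✓ CMP  NZCV=0011
1: ✓ SUBHI  r2←0xac
2: ✓ MOVNE  r2←0xe7
3: ✓ CMP  NZCV=1000
4: · SUBPL
5: ✓ MOVLS  r0←0x55
6: ✓ MOVLE  r3←0xfb

VAL = 0xfb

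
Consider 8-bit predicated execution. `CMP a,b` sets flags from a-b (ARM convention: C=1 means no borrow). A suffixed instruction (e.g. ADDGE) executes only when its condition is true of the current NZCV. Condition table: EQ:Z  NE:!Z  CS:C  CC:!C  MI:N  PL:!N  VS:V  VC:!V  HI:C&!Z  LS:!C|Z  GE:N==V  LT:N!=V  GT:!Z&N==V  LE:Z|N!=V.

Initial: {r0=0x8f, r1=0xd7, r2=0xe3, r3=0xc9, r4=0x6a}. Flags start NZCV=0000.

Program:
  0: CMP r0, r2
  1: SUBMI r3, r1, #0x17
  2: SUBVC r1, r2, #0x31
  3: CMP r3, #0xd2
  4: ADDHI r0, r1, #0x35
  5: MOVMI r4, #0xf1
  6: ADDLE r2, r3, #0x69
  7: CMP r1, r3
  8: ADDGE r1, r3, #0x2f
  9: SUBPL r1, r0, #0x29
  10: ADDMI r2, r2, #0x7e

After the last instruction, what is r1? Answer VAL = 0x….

[0] flags=1000 → (cmp)
[1] flags=1000 MI?T → r3=0xc0
[2] flags=1000 VC?T → r1=0xb2
[3] flags=1000 → (cmp)
[4] flags=1000 HI?F → skip
[5] flags=1000 MI?T → r4=0xf1
[6] flags=1000 LE?T → r2=0x29
[7] flags=1000 → (cmp)
[8] flags=1000 GE?F → skip
[9] flags=1000 PL?F → skip
[10] flags=1000 MI?T → r2=0xa7

VAL = 0xb2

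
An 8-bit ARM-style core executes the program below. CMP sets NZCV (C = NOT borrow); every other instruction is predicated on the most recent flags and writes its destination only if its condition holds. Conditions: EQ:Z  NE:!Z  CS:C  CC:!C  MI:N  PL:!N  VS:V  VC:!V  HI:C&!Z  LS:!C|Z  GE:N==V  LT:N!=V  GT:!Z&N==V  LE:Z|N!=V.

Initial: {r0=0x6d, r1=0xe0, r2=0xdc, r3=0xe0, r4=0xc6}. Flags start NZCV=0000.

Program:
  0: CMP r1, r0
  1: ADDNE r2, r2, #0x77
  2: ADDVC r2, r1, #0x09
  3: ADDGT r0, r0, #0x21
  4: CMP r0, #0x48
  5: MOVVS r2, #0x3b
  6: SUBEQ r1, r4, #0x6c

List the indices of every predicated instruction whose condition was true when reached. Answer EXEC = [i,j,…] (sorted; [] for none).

0: ✓ CMP  NZCV=0011
1: ✓ ADDNE  r2←0x53
2: · ADDVC
3: · ADDGT
4: ✓ CMP  NZCV=0010
5: · MOVVS
6: · SUBEQ

EXEC = [1]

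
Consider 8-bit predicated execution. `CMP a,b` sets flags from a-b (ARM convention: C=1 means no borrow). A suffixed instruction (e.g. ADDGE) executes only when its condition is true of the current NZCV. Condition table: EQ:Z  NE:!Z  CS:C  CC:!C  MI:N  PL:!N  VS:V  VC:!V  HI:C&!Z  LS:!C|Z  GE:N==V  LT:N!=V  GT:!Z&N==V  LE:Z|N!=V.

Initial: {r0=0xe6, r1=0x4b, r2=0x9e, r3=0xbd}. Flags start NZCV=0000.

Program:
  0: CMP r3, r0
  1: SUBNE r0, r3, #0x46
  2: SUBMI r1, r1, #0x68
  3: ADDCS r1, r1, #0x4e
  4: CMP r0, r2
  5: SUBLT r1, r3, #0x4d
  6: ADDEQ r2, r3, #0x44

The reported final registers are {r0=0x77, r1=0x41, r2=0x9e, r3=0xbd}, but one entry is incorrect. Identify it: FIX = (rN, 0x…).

[0] flags=1000 → (cmp)
[1] flags=1000 NE?T → r0=0x77
[2] flags=1000 MI?T → r1=0xe3
[3] flags=1000 CS?F → skip
[4] flags=1001 → (cmp)
[5] flags=1001 LT?F → skip
[6] flags=1001 EQ?F → skip

FIX = (r1, 0xe3)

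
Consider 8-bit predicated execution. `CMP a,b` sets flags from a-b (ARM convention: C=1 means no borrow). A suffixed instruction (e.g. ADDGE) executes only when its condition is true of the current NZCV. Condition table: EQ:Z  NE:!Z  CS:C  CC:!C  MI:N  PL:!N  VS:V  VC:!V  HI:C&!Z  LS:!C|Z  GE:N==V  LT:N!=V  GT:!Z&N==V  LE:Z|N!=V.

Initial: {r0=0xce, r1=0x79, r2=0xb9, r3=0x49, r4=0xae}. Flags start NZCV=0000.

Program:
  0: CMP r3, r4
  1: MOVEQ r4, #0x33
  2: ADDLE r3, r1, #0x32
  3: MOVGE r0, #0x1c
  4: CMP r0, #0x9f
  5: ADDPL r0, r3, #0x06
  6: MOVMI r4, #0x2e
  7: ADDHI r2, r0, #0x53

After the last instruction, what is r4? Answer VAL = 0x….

0: ✓ CMP  NZCV=1001
1: · MOVEQ
2: · ADDLE
3: ✓ MOVGE  r0←0x1c
4: ✓ CMP  NZCV=0000
5: ✓ ADDPL  r0←0x4f
6: · MOVMI
7: · ADDHI

VAL = 0xae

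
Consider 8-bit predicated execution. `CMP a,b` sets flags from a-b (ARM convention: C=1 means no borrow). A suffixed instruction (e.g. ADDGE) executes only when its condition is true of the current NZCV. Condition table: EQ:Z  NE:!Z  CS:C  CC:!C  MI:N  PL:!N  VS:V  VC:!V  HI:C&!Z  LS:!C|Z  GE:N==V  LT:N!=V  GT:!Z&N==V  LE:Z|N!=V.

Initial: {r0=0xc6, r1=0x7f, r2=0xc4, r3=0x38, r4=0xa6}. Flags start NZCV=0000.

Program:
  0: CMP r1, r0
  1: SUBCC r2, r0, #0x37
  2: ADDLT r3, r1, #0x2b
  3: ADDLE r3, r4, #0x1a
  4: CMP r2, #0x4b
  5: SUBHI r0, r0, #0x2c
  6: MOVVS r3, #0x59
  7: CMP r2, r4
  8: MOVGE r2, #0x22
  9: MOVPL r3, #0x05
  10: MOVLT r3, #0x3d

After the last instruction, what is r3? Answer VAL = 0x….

0: ✓ CMP  NZCV=1001
1: ✓ SUBCC  r2←0x8f
2: · ADDLT
3: · ADDLE
4: ✓ CMP  NZCV=0011
5: ✓ SUBHI  r0←0x9a
6: ✓ MOVVS  r3←0x59
7: ✓ CMP  NZCV=1000
8: · MOVGE
9: · MOVPL
10: ✓ MOVLT  r3←0x3d

VAL = 0x3d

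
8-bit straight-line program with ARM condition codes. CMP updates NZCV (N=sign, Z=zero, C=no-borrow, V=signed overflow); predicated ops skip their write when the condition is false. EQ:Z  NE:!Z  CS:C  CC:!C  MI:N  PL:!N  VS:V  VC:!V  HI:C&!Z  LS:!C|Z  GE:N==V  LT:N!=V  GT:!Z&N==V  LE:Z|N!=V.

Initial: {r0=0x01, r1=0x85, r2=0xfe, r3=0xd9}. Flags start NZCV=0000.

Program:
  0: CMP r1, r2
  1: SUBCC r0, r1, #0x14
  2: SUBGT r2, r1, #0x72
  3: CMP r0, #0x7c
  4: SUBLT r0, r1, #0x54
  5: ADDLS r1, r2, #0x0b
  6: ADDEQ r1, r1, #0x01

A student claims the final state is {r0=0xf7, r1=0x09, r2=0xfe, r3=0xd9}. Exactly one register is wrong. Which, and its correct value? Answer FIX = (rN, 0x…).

[0] flags=1000 → (cmp)
[1] flags=1000 CC?T → r0=0x71
[2] flags=1000 GT?F → skip
[3] flags=1000 → (cmp)
[4] flags=1000 LT?T → r0=0x31
[5] flags=1000 LS?T → r1=0x09
[6] flags=1000 EQ?F → skip

FIX = (r0, 0x31)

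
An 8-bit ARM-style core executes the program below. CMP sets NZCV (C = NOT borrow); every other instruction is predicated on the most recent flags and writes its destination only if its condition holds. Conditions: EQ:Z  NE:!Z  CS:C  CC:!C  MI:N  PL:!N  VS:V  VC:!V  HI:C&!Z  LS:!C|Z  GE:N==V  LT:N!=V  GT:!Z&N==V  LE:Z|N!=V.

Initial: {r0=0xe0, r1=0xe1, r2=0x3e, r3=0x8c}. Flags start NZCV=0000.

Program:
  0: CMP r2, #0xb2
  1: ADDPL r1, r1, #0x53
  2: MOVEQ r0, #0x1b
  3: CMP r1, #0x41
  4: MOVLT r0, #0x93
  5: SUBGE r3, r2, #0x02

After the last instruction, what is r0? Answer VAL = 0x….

VAL = 0x93

0: ✓ CMP  NZCV=1001
1: · ADDPL
2: · MOVEQ
3: ✓ CMP  NZCV=1010
4: ✓ MOVLT  r0←0x93
5: · SUBGE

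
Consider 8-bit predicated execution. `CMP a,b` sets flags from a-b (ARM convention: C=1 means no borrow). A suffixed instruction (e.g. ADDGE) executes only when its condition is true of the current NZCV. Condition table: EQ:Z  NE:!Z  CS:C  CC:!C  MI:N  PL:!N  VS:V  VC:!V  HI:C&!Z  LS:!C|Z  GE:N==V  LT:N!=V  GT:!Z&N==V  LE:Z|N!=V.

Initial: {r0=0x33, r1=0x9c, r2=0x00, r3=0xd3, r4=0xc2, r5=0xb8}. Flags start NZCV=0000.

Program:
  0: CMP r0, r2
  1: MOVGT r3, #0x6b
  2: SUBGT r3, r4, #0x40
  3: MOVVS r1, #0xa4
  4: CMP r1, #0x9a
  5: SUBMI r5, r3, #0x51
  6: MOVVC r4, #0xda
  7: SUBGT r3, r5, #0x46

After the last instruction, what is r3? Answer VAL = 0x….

0: ✓ CMP  NZCV=0010
1: ✓ MOVGT  r3←0x6b
2: ✓ SUBGT  r3←0x82
3: · MOVVS
4: ✓ CMP  NZCV=0010
5: · SUBMI
6: ✓ MOVVC  r4←0xda
7: ✓ SUBGT  r3←0x72

VAL = 0x72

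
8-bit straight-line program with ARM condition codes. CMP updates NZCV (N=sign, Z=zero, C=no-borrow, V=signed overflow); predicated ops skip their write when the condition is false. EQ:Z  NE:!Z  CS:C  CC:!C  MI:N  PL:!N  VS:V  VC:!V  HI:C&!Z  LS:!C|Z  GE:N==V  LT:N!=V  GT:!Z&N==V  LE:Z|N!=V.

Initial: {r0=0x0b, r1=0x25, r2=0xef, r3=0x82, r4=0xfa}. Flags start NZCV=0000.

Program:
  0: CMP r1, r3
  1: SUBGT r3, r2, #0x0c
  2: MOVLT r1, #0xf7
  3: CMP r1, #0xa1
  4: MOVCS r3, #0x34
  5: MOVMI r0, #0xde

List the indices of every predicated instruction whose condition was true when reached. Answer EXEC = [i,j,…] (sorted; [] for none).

[0] flags=1001 → (cmp)
[1] flags=1001 GT?T → r3=0xe3
[2] flags=1001 LT?F → skip
[3] flags=1001 → (cmp)
[4] flags=1001 CS?F → skip
[5] flags=1001 MI?T → r0=0xde

EXEC = [1,5]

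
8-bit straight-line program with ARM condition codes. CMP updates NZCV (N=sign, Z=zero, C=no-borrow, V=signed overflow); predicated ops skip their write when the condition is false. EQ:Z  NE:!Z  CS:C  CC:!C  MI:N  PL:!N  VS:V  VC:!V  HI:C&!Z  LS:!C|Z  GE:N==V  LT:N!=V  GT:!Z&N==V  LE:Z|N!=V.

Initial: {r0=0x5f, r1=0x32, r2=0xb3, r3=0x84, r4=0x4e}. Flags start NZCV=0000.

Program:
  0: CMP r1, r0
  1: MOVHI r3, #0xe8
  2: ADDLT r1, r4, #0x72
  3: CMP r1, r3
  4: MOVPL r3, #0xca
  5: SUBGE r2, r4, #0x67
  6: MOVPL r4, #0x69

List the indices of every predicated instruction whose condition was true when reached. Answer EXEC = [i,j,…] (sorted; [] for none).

[0] flags=1000 → (cmp)
[1] flags=1000 HI?F → skip
[2] flags=1000 LT?T → r1=0xc0
[3] flags=0010 → (cmp)
[4] flags=0010 PL?T → r3=0xca
[5] flags=0010 GE?T → r2=0xe7
[6] flags=0010 PL?T → r4=0x69

EXEC = [2,4,5,6]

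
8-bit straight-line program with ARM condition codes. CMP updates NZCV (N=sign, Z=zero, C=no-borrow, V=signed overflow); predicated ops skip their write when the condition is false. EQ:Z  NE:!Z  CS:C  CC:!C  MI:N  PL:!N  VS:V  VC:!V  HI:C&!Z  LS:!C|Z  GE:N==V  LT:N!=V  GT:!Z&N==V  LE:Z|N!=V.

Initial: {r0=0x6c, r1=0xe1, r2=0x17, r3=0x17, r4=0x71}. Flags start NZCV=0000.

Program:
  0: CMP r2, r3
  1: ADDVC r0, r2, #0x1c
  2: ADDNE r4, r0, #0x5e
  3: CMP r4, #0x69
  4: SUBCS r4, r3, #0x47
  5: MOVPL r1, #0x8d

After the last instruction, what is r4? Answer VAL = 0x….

VAL = 0xd0

0: ✓ CMP  NZCV=0110
1: ✓ ADDVC  r0←0x33
2: · ADDNE
3: ✓ CMP  NZCV=0010
4: ✓ SUBCS  r4←0xd0
5: ✓ MOVPL  r1←0x8d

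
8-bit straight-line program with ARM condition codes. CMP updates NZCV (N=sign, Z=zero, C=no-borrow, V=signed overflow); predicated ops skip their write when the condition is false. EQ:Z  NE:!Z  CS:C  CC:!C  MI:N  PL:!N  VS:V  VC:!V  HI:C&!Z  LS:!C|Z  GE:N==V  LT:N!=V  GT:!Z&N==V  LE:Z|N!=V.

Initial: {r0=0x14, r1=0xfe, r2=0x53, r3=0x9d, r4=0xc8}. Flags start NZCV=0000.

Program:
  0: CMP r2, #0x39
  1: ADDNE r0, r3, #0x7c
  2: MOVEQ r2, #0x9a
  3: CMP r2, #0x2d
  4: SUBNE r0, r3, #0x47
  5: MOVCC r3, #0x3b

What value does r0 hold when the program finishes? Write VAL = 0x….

VAL = 0x56

[0] flags=0010 → (cmp)
[1] flags=0010 NE?T → r0=0x19
[2] flags=0010 EQ?F → skip
[3] flags=0010 → (cmp)
[4] flags=0010 NE?T → r0=0x56
[5] flags=0010 CC?F → skip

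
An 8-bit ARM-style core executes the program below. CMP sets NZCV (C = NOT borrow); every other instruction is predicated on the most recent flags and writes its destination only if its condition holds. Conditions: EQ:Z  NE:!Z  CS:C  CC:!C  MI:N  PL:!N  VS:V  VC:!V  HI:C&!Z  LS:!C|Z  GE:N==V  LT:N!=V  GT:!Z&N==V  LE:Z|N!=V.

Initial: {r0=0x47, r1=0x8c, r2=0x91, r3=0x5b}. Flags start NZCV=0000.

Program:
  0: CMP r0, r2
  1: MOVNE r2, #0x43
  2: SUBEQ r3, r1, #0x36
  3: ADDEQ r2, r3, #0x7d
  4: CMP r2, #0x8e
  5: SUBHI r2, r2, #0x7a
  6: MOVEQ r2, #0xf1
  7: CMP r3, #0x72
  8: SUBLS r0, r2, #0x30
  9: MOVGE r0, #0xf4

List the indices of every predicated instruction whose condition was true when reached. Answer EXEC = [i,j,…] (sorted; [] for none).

EXEC = [1,8]

0: ✓ CMP  NZCV=1001
1: ✓ MOVNE  r2←0x43
2: · SUBEQ
3: · ADDEQ
4: ✓ CMP  NZCV=1001
5: · SUBHI
6: · MOVEQ
7: ✓ CMP  NZCV=1000
8: ✓ SUBLS  r0←0x13
9: · MOVGE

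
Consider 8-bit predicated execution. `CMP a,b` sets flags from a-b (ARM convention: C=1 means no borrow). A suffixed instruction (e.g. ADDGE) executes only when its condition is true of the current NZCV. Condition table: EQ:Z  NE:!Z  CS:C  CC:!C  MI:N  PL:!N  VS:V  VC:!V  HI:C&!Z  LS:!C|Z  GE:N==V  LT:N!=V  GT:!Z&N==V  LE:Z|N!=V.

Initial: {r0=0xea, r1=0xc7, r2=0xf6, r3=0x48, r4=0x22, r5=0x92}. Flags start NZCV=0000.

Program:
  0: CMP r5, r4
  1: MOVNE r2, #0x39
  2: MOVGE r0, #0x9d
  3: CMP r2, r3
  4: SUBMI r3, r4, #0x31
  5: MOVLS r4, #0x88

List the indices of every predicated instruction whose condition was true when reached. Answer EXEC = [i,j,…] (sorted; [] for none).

[0] flags=0011 → (cmp)
[1] flags=0011 NE?T → r2=0x39
[2] flags=0011 GE?F → skip
[3] flags=1000 → (cmp)
[4] flags=1000 MI?T → r3=0xf1
[5] flags=1000 LS?T → r4=0x88

EXEC = [1,4,5]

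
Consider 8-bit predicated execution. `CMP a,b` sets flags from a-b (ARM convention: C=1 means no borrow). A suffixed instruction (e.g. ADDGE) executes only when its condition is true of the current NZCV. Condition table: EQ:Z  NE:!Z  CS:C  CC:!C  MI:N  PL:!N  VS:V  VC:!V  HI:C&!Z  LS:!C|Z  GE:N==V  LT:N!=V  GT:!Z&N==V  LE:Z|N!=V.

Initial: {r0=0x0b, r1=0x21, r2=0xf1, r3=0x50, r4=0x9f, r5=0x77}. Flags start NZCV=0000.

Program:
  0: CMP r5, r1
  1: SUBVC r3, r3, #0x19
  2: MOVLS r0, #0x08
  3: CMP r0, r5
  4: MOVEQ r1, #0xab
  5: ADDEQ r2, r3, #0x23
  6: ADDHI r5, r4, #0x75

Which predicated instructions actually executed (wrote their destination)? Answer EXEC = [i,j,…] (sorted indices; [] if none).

EXEC = [1]

0: ✓ CMP  NZCV=0010
1: ✓ SUBVC  r3←0x37
2: · MOVLS
3: ✓ CMP  NZCV=1000
4: · MOVEQ
5: · ADDEQ
6: · ADDHI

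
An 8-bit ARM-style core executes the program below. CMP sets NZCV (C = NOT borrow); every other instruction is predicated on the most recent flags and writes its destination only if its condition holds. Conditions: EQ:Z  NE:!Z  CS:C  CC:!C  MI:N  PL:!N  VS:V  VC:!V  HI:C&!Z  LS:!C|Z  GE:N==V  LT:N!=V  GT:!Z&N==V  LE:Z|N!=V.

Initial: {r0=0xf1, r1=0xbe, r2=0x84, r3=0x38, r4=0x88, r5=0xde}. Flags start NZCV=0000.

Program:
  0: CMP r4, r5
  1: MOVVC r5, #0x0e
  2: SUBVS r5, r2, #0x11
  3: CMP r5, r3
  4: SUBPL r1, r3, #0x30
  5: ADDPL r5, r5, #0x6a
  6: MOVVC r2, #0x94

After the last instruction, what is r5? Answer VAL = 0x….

0: ✓ CMP  NZCV=1000
1: ✓ MOVVC  r5←0x0e
2: · SUBVS
3: ✓ CMP  NZCV=1000
4: · SUBPL
5: · ADDPL
6: ✓ MOVVC  r2←0x94

VAL = 0x0e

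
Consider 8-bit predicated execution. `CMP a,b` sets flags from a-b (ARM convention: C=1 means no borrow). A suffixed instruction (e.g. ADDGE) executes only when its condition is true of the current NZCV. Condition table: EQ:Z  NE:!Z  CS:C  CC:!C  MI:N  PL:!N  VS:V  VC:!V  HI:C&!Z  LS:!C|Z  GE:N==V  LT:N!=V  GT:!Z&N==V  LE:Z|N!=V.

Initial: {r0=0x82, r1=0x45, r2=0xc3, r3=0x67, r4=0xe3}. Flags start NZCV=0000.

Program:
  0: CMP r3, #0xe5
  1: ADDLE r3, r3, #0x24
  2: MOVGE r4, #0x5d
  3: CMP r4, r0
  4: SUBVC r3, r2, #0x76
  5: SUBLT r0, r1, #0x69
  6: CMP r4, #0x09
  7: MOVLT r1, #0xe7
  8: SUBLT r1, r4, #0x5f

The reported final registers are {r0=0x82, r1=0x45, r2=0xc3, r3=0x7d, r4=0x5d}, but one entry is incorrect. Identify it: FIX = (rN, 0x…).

FIX = (r3, 0x67)

0: ✓ CMP  NZCV=1001
1: · ADDLE
2: ✓ MOVGE  r4←0x5d
3: ✓ CMP  NZCV=1001
4: · SUBVC
5: · SUBLT
6: ✓ CMP  NZCV=0010
7: · MOVLT
8: · SUBLT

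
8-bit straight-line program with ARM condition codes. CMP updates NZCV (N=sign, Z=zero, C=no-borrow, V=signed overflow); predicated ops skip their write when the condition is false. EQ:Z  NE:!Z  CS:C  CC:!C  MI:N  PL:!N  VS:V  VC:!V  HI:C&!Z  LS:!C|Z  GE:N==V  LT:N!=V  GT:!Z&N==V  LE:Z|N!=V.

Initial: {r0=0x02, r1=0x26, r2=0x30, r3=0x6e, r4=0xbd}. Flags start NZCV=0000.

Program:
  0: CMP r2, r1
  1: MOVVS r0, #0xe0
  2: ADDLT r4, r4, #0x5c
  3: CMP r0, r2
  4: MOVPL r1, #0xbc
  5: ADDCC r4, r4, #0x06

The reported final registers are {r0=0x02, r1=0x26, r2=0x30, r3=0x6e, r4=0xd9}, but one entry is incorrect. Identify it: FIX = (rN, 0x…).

0: ✓ CMP  NZCV=0010
1: · MOVVS
2: · ADDLT
3: ✓ CMP  NZCV=1000
4: · MOVPL
5: ✓ ADDCC  r4←0xc3

FIX = (r4, 0xc3)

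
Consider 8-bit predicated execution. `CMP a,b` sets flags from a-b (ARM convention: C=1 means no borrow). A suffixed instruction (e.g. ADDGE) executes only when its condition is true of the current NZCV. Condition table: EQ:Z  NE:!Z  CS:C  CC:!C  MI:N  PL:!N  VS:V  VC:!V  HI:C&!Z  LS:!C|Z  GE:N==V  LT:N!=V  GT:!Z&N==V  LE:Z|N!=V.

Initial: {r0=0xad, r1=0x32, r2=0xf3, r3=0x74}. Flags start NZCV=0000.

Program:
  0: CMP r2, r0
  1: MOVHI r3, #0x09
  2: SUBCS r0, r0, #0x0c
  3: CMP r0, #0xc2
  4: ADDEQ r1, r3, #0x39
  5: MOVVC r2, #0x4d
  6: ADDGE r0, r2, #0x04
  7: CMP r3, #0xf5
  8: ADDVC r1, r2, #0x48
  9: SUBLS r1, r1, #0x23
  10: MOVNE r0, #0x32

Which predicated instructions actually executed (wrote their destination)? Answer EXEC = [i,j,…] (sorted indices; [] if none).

EXEC = [1,2,5,8,9,10]

0: ✓ CMP  NZCV=0010
1: ✓ MOVHI  r3←0x09
2: ✓ SUBCS  r0←0xa1
3: ✓ CMP  NZCV=1000
4: · ADDEQ
5: ✓ MOVVC  r2←0x4d
6: · ADDGE
7: ✓ CMP  NZCV=0000
8: ✓ ADDVC  r1←0x95
9: ✓ SUBLS  r1←0x72
10: ✓ MOVNE  r0←0x32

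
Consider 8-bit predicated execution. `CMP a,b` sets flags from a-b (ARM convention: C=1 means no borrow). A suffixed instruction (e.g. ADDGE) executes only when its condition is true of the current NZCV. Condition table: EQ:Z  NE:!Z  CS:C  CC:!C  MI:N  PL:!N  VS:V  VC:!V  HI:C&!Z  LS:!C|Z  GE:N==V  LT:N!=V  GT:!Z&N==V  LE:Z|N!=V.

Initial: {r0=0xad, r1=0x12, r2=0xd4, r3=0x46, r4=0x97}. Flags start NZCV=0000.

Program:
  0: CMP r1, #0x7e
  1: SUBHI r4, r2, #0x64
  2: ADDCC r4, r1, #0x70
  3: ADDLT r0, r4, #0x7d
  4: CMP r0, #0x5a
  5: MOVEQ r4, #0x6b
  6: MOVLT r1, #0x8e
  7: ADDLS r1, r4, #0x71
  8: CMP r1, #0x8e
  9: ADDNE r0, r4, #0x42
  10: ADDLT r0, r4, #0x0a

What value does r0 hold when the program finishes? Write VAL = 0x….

[0] flags=1000 → (cmp)
[1] flags=1000 HI?F → skip
[2] flags=1000 CC?T → r4=0x82
[3] flags=1000 LT?T → r0=0xff
[4] flags=1010 → (cmp)
[5] flags=1010 EQ?F → skip
[6] flags=1010 LT?T → r1=0x8e
[7] flags=1010 LS?F → skip
[8] flags=0110 → (cmp)
[9] flags=0110 NE?F → skip
[10] flags=0110 LT?F → skip

VAL = 0xff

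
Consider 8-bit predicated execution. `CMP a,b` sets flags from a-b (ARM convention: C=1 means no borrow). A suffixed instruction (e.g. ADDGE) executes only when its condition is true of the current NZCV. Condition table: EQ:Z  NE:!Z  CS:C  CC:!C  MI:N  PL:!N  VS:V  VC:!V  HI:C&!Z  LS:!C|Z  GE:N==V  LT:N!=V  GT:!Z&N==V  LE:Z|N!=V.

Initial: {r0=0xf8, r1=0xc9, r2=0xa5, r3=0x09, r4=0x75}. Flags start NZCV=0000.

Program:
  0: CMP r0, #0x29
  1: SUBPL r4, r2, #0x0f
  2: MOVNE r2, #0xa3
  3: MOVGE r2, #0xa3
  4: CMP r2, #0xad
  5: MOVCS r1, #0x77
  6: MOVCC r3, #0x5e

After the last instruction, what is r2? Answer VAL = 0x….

VAL = 0xa3

0: ✓ CMP  NZCV=1010
1: · SUBPL
2: ✓ MOVNE  r2←0xa3
3: · MOVGE
4: ✓ CMP  NZCV=1000
5: · MOVCS
6: ✓ MOVCC  r3←0x5e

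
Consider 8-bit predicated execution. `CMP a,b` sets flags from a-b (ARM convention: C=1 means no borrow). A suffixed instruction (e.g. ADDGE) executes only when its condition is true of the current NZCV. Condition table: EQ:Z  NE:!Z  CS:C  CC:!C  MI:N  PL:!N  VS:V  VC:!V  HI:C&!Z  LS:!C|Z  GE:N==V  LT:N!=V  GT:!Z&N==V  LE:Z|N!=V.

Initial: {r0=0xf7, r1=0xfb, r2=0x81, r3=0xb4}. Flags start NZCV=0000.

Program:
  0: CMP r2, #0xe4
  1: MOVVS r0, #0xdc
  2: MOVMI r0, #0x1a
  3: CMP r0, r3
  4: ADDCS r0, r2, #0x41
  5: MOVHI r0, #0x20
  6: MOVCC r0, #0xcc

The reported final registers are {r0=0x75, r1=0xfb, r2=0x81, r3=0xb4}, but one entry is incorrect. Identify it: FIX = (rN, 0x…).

FIX = (r0, 0xcc)

0: ✓ CMP  NZCV=1000
1: · MOVVS
2: ✓ MOVMI  r0←0x1a
3: ✓ CMP  NZCV=0000
4: · ADDCS
5: · MOVHI
6: ✓ MOVCC  r0←0xcc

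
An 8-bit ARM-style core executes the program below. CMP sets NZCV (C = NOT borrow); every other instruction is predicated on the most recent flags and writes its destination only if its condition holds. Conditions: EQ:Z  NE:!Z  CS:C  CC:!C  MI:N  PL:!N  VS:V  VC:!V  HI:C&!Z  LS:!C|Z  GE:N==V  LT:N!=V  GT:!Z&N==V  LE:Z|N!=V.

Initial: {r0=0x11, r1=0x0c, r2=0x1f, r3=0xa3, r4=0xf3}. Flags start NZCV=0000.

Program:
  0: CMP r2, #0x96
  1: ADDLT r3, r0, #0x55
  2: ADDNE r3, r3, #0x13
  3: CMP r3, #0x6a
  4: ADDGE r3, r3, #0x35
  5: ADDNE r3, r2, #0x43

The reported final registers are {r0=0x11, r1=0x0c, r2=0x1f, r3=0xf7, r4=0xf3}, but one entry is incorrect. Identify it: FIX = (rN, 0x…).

[0] flags=1001 → (cmp)
[1] flags=1001 LT?F → skip
[2] flags=1001 NE?T → r3=0xb6
[3] flags=0011 → (cmp)
[4] flags=0011 GE?F → skip
[5] flags=0011 NE?T → r3=0x62

FIX = (r3, 0x62)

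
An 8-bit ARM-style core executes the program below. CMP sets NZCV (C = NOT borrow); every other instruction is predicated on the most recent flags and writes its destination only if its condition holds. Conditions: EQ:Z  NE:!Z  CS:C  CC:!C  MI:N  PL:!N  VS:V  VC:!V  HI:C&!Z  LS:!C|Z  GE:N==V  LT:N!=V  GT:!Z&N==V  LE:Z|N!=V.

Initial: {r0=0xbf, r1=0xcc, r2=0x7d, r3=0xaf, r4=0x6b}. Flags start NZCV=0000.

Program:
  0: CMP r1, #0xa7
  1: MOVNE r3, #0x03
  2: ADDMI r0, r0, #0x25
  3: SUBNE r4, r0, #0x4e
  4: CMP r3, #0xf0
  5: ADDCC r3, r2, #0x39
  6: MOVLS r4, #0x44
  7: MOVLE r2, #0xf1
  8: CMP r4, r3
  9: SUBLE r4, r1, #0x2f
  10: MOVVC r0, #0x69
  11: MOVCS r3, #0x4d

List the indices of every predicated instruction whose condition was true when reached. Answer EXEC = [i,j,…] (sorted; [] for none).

EXEC = [1,3,5,6]

[0] flags=0010 → (cmp)
[1] flags=0010 NE?T → r3=0x03
[2] flags=0010 MI?F → skip
[3] flags=0010 NE?T → r4=0x71
[4] flags=0000 → (cmp)
[5] flags=0000 CC?T → r3=0xb6
[6] flags=0000 LS?T → r4=0x44
[7] flags=0000 LE?F → skip
[8] flags=1001 → (cmp)
[9] flags=1001 LE?F → skip
[10] flags=1001 VC?F → skip
[11] flags=1001 CS?F → skip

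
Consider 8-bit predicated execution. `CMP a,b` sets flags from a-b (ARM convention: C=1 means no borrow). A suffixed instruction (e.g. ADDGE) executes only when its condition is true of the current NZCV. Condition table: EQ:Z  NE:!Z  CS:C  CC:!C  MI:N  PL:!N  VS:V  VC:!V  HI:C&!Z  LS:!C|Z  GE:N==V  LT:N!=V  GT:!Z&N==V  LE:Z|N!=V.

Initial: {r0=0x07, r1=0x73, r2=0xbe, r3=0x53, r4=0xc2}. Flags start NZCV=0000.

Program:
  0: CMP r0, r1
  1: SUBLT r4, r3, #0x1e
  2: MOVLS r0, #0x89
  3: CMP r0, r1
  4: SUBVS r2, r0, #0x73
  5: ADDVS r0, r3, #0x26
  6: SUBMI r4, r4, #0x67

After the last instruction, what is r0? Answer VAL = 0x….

[0] flags=1000 → (cmp)
[1] flags=1000 LT?T → r4=0x35
[2] flags=1000 LS?T → r0=0x89
[3] flags=0011 → (cmp)
[4] flags=0011 VS?T → r2=0x16
[5] flags=0011 VS?T → r0=0x79
[6] flags=0011 MI?F → skip

VAL = 0x79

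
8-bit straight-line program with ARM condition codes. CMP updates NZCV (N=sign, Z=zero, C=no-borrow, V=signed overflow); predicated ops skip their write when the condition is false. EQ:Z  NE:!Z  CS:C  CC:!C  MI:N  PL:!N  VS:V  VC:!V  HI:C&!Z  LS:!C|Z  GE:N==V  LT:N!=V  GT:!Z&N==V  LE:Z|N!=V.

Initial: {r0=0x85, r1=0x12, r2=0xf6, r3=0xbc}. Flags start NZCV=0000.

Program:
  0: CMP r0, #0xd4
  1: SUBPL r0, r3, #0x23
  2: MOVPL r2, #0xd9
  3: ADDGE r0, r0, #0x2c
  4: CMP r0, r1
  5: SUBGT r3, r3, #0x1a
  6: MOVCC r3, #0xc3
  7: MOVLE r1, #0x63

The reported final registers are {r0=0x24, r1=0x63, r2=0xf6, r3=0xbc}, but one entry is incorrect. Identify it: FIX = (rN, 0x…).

0: ✓ CMP  NZCV=1000
1: · SUBPL
2: · MOVPL
3: · ADDGE
4: ✓ CMP  NZCV=0011
5: · SUBGT
6: · MOVCC
7: ✓ MOVLE  r1←0x63

FIX = (r0, 0x85)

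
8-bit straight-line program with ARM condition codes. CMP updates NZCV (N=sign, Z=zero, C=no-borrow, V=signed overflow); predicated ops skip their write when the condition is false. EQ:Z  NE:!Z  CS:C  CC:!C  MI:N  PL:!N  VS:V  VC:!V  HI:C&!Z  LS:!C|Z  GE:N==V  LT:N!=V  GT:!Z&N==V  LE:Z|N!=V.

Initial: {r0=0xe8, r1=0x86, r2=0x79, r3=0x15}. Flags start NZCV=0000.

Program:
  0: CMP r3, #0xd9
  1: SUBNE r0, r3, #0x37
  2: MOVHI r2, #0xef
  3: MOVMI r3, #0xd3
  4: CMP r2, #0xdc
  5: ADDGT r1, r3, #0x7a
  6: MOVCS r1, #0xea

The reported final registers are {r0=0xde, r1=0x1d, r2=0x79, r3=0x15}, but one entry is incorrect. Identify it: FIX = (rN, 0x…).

FIX = (r1, 0x8f)

[0] flags=0000 → (cmp)
[1] flags=0000 NE?T → r0=0xde
[2] flags=0000 HI?F → skip
[3] flags=0000 MI?F → skip
[4] flags=1001 → (cmp)
[5] flags=1001 GT?T → r1=0x8f
[6] flags=1001 CS?F → skip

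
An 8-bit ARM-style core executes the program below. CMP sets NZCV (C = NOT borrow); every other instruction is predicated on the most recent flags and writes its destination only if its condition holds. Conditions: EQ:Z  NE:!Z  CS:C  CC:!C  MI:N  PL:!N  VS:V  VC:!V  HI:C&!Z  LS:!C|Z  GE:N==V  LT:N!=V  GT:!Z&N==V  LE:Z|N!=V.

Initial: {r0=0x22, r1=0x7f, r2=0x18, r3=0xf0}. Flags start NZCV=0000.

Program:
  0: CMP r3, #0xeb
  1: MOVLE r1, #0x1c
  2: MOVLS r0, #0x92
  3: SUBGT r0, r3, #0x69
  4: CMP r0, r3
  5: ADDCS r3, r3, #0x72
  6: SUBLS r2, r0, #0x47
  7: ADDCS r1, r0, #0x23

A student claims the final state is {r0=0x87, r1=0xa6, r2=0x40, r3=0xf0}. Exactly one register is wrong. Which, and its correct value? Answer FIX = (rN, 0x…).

FIX = (r1, 0x7f)

0: ✓ CMP  NZCV=0010
1: · MOVLE
2: · MOVLS
3: ✓ SUBGT  r0←0x87
4: ✓ CMP  NZCV=1000
5: · ADDCS
6: ✓ SUBLS  r2←0x40
7: · ADDCS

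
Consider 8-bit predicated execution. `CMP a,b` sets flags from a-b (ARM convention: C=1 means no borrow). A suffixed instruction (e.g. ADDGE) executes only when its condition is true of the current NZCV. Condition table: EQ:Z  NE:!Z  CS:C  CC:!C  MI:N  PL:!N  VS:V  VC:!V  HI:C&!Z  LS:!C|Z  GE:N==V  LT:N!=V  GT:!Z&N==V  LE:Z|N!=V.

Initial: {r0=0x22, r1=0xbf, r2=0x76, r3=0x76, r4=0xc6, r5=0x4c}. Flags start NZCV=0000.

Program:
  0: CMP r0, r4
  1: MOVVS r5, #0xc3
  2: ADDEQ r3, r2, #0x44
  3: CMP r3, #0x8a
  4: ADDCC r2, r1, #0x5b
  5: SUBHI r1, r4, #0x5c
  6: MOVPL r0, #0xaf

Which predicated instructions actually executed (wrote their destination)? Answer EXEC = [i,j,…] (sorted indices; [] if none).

EXEC = [4]

0: ✓ CMP  NZCV=0000
1: · MOVVS
2: · ADDEQ
3: ✓ CMP  NZCV=1001
4: ✓ ADDCC  r2←0x1a
5: · SUBHI
6: · MOVPL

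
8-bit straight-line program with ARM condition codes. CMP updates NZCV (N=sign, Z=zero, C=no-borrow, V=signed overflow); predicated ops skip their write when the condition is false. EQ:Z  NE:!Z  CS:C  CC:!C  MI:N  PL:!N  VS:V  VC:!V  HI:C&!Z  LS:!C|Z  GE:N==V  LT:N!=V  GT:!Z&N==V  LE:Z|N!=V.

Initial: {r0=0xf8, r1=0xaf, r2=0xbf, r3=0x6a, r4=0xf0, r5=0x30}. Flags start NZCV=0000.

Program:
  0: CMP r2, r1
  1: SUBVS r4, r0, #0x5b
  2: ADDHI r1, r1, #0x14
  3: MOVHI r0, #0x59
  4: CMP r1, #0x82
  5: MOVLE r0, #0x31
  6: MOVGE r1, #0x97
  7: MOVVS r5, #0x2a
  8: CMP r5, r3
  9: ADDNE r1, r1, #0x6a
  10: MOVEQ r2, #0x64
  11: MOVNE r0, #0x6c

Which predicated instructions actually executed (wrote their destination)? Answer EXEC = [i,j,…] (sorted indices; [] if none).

EXEC = [2,3,6,9,11]

[0] flags=0010 → (cmp)
[1] flags=0010 VS?F → skip
[2] flags=0010 HI?T → r1=0xc3
[3] flags=0010 HI?T → r0=0x59
[4] flags=0010 → (cmp)
[5] flags=0010 LE?F → skip
[6] flags=0010 GE?T → r1=0x97
[7] flags=0010 VS?F → skip
[8] flags=1000 → (cmp)
[9] flags=1000 NE?T → r1=0x01
[10] flags=1000 EQ?F → skip
[11] flags=1000 NE?T → r0=0x6c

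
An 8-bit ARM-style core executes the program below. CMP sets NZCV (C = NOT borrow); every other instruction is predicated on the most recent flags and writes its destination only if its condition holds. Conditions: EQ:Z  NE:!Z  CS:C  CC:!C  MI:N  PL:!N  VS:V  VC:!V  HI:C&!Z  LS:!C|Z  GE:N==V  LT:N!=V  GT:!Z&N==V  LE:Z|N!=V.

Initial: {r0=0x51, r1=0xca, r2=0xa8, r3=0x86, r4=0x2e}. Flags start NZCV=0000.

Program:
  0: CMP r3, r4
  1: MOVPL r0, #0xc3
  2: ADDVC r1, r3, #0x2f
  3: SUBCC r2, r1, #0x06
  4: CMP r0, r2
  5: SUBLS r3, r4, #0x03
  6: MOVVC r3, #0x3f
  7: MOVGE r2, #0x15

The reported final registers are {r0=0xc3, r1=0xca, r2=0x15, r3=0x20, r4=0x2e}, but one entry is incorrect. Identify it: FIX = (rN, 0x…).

FIX = (r3, 0x3f)

0: ✓ CMP  NZCV=0011
1: ✓ MOVPL  r0←0xc3
2: · ADDVC
3: · SUBCC
4: ✓ CMP  NZCV=0010
5: · SUBLS
6: ✓ MOVVC  r3←0x3f
7: ✓ MOVGE  r2←0x15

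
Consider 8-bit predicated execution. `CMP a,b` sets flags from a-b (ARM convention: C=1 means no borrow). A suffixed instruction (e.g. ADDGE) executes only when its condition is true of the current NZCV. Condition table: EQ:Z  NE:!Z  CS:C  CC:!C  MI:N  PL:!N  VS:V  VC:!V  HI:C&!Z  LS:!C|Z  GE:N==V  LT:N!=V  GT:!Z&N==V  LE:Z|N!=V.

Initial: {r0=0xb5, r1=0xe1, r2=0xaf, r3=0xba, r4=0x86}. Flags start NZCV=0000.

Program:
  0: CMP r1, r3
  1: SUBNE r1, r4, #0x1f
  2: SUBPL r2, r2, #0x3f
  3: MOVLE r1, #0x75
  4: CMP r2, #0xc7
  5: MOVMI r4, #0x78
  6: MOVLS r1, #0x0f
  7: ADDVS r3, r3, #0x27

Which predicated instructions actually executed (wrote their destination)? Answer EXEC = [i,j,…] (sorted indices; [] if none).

0: ✓ CMP  NZCV=0010
1: ✓ SUBNE  r1←0x67
2: ✓ SUBPL  r2←0x70
3: · MOVLE
4: ✓ CMP  NZCV=1001
5: ✓ MOVMI  r4←0x78
6: ✓ MOVLS  r1←0x0f
7: ✓ ADDVS  r3←0xe1

EXEC = [1,2,5,6,7]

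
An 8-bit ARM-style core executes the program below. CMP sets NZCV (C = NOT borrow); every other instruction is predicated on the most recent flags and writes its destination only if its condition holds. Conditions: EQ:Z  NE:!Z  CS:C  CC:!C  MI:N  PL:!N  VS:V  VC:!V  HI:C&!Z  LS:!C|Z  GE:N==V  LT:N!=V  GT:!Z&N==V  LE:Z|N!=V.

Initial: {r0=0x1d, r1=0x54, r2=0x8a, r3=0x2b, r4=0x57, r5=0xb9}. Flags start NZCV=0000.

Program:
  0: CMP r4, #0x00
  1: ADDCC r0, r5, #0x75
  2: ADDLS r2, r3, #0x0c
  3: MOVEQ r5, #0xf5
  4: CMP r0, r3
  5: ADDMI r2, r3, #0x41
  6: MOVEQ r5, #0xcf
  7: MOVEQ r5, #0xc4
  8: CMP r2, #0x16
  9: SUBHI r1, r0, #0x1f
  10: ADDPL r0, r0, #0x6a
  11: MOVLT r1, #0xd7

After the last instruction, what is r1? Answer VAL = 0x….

VAL = 0xfe

[0] flags=0010 → (cmp)
[1] flags=0010 CC?F → skip
[2] flags=0010 LS?F → skip
[3] flags=0010 EQ?F → skip
[4] flags=1000 → (cmp)
[5] flags=1000 MI?T → r2=0x6c
[6] flags=1000 EQ?F → skip
[7] flags=1000 EQ?F → skip
[8] flags=0010 → (cmp)
[9] flags=0010 HI?T → r1=0xfe
[10] flags=0010 PL?T → r0=0x87
[11] flags=0010 LT?F → skip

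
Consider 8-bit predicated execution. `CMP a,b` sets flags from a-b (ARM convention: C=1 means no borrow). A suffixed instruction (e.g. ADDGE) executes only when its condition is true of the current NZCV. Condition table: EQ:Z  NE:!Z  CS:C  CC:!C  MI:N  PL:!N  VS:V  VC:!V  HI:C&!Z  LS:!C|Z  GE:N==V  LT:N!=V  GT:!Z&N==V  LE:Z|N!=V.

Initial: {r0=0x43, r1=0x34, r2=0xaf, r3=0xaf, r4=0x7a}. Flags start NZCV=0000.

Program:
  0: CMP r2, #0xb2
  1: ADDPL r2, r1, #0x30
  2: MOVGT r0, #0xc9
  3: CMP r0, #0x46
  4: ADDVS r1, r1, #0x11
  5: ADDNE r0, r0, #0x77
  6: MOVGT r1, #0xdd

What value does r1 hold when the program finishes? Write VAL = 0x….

VAL = 0x34

0: ✓ CMP  NZCV=1000
1: · ADDPL
2: · MOVGT
3: ✓ CMP  NZCV=1000
4: · ADDVS
5: ✓ ADDNE  r0←0xba
6: · MOVGT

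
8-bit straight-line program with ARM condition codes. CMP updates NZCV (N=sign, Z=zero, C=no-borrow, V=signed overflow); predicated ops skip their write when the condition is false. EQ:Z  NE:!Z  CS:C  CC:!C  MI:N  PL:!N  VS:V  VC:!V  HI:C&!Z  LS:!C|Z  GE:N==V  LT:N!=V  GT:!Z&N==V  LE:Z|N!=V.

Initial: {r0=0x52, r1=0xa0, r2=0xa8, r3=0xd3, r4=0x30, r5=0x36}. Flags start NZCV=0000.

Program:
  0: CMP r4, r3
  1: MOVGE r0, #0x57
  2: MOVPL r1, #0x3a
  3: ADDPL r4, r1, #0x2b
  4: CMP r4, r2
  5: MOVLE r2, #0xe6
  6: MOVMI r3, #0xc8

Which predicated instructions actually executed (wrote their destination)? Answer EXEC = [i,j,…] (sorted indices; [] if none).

0: ✓ CMP  NZCV=0000
1: ✓ MOVGE  r0←0x57
2: ✓ MOVPL  r1←0x3a
3: ✓ ADDPL  r4←0x65
4: ✓ CMP  NZCV=1001
5: · MOVLE
6: ✓ MOVMI  r3←0xc8

EXEC = [1,2,3,6]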